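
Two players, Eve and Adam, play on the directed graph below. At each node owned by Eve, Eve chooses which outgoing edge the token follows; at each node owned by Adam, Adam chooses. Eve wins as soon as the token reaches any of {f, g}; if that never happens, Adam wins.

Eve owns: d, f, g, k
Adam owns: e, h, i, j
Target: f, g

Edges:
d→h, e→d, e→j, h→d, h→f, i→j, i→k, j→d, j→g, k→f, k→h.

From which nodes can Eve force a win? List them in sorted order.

A0 = {f, g}
A1: add {k} — k (Eve) has k→f.
A2 = A1; e.g. d (Eve) has no edge into A1. Fixed point.
Eve's winning region = {f, g, k}.

f, g, k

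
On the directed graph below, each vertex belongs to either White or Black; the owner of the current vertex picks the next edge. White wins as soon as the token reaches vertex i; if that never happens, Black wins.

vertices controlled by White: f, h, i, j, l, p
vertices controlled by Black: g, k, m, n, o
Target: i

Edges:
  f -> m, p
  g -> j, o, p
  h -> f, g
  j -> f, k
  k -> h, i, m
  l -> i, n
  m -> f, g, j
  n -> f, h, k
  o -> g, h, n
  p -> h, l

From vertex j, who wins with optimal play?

White

A0 = {i}
A1: add {l} — l (White) has l→i.
A2: add {p} — p (White) has p→l.
A3: add {f} — f (White) has f→p.
A4: add {h, j} — h (White) has h→f; j (White) has j→f.
A5 = A4; e.g. g (Black) can still go to o. Fixed point.
j ∈ A4, so White can force the target.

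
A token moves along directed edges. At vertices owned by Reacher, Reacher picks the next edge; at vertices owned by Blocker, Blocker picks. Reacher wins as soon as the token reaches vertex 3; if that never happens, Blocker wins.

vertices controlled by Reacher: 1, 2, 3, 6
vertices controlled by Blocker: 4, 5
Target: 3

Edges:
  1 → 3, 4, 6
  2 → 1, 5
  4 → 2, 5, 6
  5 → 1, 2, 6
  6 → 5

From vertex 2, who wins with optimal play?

Reacher

A0 = {3}
A1: add {1} — 1 (Reacher) has 1→3.
A2: add {2} — 2 (Reacher) has 2→1.
A3 = A2; e.g. 4 (Blocker) can still go to 5. Fixed point.
2 ∈ A2, so Reacher can force the target.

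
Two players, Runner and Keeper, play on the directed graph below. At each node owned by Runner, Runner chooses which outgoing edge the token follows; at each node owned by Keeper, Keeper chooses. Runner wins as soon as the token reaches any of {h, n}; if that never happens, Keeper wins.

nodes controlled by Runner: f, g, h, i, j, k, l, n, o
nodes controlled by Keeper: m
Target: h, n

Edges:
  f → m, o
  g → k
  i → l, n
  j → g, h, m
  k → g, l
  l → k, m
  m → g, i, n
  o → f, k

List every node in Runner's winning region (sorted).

A0 = {h, n}
A1: add {i, j} — i (Runner) has i→n; j (Runner) has j→h.
A2 = A1; e.g. f (Runner) has no edge into A1. Fixed point.
Runner's winning region = {h, i, j, n}.

h, i, j, n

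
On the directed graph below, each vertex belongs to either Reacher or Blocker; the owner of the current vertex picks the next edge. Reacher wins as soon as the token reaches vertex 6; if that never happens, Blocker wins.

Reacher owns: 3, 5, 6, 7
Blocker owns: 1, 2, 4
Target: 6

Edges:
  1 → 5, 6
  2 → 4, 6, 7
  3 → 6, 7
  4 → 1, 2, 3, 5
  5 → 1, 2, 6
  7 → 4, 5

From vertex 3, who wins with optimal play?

A0 = {6}
A1: add {3, 5} — 3 (Reacher) has 3→6; 5 (Reacher) has 5→6.
3 ∈ A1, so Reacher can force the target.

Reacher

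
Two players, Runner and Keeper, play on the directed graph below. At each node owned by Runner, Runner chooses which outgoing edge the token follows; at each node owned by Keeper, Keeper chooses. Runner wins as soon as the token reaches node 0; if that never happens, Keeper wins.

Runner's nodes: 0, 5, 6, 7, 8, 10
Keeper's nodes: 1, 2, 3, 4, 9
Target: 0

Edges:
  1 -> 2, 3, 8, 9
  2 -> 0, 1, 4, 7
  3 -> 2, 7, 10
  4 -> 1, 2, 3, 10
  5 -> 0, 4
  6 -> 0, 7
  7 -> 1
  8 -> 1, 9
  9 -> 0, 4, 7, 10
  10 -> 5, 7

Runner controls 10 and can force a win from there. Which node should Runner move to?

5

A0 = {0}
A1: add {5, 6} — 5 (Runner) has 5→0; 6 (Runner) has 6→0.
A2: add {10} — 10 (Runner) has 10→5.
A3 = A2; e.g. 1 (Keeper) can still go to 2. Fixed point.
From 10, successor 5 is in the attractor (rank 1); the other successor 7 is not.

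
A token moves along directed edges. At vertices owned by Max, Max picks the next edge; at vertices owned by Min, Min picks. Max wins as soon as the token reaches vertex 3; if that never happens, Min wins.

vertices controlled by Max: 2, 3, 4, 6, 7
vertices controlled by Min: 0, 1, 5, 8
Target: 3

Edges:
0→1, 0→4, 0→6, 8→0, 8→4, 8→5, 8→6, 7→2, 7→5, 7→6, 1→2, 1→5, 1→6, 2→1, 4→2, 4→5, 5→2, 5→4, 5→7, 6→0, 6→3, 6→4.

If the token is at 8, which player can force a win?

A0 = {3}
A1: add {6} — 6 (Max) has 6→3.
A2: add {7} — 7 (Max) has 7→6.
A3 = A2; e.g. 0 (Min) can still go to 1. Fixed point.
8 never enters the attractor, so Min can avoid the target forever.

Min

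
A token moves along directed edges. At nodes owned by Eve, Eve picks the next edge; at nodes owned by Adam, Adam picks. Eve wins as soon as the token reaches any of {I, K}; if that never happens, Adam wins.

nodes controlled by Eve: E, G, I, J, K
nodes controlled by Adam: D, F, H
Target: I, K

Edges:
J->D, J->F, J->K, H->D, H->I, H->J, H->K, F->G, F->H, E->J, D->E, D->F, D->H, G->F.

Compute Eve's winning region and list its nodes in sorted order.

A0 = {I, K}
A1: add {J} — J (Eve) has J→K.
A2: add {E} — E (Eve) has E→J.
A3 = A2; e.g. D (Adam) can still go to F. Fixed point.
Eve's winning region = {E, I, J, K}.

E, I, J, K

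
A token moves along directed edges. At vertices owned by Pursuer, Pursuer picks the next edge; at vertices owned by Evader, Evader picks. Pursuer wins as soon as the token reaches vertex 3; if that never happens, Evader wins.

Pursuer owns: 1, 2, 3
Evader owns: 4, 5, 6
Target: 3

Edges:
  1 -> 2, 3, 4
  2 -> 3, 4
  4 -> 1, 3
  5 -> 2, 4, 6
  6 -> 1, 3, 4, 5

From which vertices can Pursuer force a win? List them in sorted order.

1, 2, 3, 4

A0 = {3}
A1: add {1, 2} — 1 (Pursuer) has 1→3; 2 (Pursuer) has 2→3.
A2: add {4} — 4 (Evader): all of {1, 3} already in.
A3 = A2; e.g. 5 (Evader) can still go to 6. Fixed point.
Pursuer's winning region = {1, 2, 3, 4}.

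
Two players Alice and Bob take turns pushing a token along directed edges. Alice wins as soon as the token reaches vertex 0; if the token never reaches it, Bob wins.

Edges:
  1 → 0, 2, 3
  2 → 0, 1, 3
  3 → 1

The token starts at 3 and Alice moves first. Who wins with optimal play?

Track states (vertex, player-to-move).
A0 = {(0,Alice), (0,Bob)}
A1: add {(1,Alice), (2,Alice)}.
A2: add {(3,Bob)}.
A3 = A2; e.g. (1,Bob) stays out. (3,Alice) never enters ⇒ Bob avoids the target.

Bob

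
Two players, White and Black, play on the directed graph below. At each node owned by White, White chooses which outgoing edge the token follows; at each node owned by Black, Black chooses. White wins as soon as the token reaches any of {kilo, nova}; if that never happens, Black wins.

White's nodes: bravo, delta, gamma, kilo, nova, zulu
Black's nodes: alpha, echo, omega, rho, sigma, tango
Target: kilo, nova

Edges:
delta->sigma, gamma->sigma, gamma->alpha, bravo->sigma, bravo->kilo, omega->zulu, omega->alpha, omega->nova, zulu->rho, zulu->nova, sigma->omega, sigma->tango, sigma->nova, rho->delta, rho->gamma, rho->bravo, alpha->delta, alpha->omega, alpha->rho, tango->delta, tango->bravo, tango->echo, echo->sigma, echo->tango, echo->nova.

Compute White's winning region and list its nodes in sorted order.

bravo, kilo, nova, zulu

A0 = {kilo, nova}
A1: add {bravo, zulu} — bravo (White) has bravo→kilo; zulu (White) has zulu→nova.
A2 = A1; e.g. delta (White) has no edge into A1. Fixed point.
White's winning region = {bravo, kilo, nova, zulu}.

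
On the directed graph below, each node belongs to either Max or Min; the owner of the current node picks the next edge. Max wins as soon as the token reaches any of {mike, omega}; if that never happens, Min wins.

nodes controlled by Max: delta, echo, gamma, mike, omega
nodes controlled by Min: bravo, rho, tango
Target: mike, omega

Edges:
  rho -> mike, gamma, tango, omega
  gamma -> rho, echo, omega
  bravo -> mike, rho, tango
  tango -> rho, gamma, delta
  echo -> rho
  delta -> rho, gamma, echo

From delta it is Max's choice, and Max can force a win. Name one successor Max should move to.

A0 = {mike, omega}
A1: add {gamma} — gamma (Max) has gamma→omega.
A2: add {delta} — delta (Max) has delta→gamma.
A3 = A2; e.g. rho (Min) can still go to tango. Fixed point.
From delta, successor gamma is in the attractor (rank 1); the other successors echo, rho are not.

gamma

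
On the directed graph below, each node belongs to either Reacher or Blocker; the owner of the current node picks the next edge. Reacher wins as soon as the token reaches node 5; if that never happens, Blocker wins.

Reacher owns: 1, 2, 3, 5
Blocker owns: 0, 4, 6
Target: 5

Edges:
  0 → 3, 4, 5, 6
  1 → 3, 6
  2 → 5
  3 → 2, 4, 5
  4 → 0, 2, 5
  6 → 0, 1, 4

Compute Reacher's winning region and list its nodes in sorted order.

A0 = {5}
A1: add {2, 3} — 2 (Reacher) has 2→5; 3 (Reacher) has 3→5.
A2: add {1} — 1 (Reacher) has 1→3.
A3 = A2; e.g. 0 (Blocker) can still go to 4. Fixed point.
Reacher's winning region = {1, 2, 3, 5}.

1, 2, 3, 5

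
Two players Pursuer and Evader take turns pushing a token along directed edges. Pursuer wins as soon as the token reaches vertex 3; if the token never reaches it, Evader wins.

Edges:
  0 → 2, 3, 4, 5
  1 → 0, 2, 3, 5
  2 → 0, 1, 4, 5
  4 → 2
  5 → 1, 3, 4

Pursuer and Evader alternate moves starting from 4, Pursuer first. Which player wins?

Track states (vertex, player-to-move).
A0 = {(3,Pursuer), (3,Evader)}
A1: add {(0,Pursuer), (1,Pursuer), (5,Pursuer)}.
A2 = A1; e.g. (0,Evader) stays out. (4,Pursuer) never enters ⇒ Evader avoids the target.

Evader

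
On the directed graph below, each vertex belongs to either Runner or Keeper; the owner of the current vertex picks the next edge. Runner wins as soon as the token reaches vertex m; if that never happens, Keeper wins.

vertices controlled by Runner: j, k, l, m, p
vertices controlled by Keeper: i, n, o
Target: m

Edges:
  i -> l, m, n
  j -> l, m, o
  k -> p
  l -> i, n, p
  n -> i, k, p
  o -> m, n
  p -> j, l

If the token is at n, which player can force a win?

A0 = {m}
A1: add {j} — j (Runner) has j→m.
A2: add {p} — p (Runner) has p→j.
A3: add {k, l} — k (Runner) has k→p; l (Runner) has l→p.
A4 = A3; e.g. i (Keeper) can still go to n. Fixed point.
n never enters the attractor, so Keeper can avoid the target forever.

Keeper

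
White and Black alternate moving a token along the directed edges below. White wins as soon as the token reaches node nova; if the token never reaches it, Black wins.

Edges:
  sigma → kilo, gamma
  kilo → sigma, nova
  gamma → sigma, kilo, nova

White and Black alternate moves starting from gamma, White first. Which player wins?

White

Track states (vertex, player-to-move).
A0 = {(nova,White), (nova,Black)}
A1: add {(kilo,White), (gamma,White)}.
(gamma,White) ∈ A1 ⇒ White forces the target.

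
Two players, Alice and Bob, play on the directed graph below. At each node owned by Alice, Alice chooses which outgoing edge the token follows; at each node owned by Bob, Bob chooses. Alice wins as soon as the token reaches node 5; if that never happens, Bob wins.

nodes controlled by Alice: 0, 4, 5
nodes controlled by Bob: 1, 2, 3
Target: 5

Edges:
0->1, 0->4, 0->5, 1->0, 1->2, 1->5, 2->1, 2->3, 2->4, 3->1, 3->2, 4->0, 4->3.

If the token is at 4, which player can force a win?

Alice

A0 = {5}
A1: add {0} — 0 (Alice) has 0→5.
A2: add {4} — 4 (Alice) has 4→0.
A3 = A2; e.g. 1 (Bob) can still go to 2. Fixed point.
4 ∈ A2, so Alice can force the target.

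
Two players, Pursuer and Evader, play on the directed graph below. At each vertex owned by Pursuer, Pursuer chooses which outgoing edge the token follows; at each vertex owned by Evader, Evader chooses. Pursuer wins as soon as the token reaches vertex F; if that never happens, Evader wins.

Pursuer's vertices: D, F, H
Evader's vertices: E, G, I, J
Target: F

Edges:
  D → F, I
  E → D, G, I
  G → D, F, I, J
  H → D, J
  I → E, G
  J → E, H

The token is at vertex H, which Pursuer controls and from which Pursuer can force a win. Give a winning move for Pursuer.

D

A0 = {F}
A1: add {D} — D (Pursuer) has D→F.
A2: add {H} — H (Pursuer) has H→D.
A3 = A2; e.g. E (Evader) can still go to G. Fixed point.
From H, successor D is in the attractor (rank 1); the other successor J is not.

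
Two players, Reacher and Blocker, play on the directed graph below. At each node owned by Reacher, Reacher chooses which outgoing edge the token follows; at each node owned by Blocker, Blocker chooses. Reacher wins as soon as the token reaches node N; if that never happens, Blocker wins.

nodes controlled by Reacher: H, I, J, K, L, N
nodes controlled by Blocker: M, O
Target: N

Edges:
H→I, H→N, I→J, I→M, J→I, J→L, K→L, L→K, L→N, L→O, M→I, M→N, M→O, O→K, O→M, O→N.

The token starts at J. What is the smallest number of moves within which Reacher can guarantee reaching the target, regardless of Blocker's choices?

2

A0 = {N}
A1: add {H, L} — H (Reacher) has H→N; L (Reacher) has L→N.
A2: add {J, K} — J (Reacher) has J→L; K (Reacher) has K→L.
J enters the attractor at level 2, so Reacher can force the target in 2 moves from there.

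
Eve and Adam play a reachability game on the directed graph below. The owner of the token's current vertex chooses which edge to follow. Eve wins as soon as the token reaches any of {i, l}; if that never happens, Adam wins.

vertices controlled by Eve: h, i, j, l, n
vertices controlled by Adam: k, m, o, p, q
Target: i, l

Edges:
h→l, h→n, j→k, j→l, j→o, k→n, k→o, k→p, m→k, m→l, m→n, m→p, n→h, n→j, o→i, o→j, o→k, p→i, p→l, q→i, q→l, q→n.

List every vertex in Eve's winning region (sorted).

h, i, j, l, n, p, q

A0 = {i, l}
A1: add {h, j, p} — h (Eve) has h→l; j (Eve) has j→l; p (Adam): all of {i, l} already in.
A2: add {n} — n (Eve) has n→h.
A3: add {q} — q (Adam): all of {i, l, n} already in.
A4 = A3; e.g. k (Adam) can still go to o. Fixed point.
Eve's winning region = {h, i, j, l, n, p, q}.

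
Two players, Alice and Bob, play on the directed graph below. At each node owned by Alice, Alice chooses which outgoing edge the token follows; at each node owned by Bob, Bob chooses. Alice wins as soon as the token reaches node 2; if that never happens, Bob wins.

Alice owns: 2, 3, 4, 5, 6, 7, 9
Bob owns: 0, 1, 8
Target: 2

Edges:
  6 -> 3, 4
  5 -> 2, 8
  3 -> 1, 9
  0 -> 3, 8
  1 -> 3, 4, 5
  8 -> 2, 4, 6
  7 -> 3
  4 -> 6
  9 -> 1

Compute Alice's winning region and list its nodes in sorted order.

2, 5

A0 = {2}
A1: add {5} — 5 (Alice) has 5→2.
A2 = A1; e.g. 0 (Bob) can still go to 3. Fixed point.
Alice's winning region = {2, 5}.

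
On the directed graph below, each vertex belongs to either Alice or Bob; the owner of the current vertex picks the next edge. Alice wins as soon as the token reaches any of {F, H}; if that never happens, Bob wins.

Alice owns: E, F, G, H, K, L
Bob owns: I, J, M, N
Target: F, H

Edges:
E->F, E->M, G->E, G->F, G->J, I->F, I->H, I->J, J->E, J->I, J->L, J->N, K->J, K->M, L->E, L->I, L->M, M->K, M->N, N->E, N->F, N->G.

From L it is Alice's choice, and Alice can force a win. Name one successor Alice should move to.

E

A0 = {F, H}
A1: add {E, G} — E (Alice) has E→F; G (Alice) has G→F.
A2: add {L, N} — L (Alice) has L→E; N (Bob): all of {E, F, G} already in.
A3 = A2; e.g. I (Bob) can still go to J. Fixed point.
From L, successor E is in the attractor (rank 1); the other successors I, M are not.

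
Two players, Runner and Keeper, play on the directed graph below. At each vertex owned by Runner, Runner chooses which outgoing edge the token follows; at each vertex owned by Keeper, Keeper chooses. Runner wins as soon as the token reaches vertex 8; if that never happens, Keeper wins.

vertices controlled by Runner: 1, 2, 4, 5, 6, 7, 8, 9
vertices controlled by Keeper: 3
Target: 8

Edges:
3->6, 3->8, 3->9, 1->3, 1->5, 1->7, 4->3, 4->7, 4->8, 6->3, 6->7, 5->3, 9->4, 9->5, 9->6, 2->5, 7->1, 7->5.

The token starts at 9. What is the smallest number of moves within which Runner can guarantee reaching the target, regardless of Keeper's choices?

A0 = {8}
A1: add {4} — 4 (Runner) has 4→8.
A2: add {9} — 9 (Runner) has 9→4.
A3 = A2; e.g. 1 (Runner) has no edge into A2. Fixed point.
9 enters the attractor at level 2, so Runner can force the target in 2 moves from there.

2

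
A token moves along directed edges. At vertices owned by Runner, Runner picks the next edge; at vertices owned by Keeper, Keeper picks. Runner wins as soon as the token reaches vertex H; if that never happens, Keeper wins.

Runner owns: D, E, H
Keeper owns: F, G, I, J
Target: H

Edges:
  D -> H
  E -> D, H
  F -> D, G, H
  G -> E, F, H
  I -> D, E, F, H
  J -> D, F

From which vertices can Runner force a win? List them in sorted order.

A0 = {H}
A1: add {D, E} — D (Runner) has D→H; E (Runner) has E→H.
A2 = A1; e.g. F (Keeper) can still go to G. Fixed point.
Runner's winning region = {D, E, H}.

D, E, H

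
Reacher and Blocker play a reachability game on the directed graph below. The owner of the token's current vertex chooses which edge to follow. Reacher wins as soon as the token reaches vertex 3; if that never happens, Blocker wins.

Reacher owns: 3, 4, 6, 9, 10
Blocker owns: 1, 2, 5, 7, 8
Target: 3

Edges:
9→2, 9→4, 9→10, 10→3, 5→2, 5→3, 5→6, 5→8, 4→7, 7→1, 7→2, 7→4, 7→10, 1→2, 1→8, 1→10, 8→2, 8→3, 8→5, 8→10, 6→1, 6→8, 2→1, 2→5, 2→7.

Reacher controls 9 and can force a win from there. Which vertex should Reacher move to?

A0 = {3}
A1: add {10} — 10 (Reacher) has 10→3.
A2: add {9} — 9 (Reacher) has 9→10.
A3 = A2; e.g. 1 (Blocker) can still go to 2. Fixed point.
From 9, successor 10 is in the attractor (rank 1); the other successors 2, 4 are not.

10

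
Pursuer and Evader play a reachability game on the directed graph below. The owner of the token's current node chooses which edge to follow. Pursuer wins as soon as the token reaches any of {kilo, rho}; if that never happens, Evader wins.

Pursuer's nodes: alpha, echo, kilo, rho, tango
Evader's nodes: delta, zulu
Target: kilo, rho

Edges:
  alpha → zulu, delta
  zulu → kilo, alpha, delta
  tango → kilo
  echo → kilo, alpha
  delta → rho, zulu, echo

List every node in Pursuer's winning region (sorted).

A0 = {kilo, rho}
A1: add {echo, tango} — tango (Pursuer) has tango→kilo; echo (Pursuer) has echo→kilo.
A2 = A1; e.g. alpha (Pursuer) has no edge into A1. Fixed point.
Pursuer's winning region = {echo, kilo, rho, tango}.

echo, kilo, rho, tango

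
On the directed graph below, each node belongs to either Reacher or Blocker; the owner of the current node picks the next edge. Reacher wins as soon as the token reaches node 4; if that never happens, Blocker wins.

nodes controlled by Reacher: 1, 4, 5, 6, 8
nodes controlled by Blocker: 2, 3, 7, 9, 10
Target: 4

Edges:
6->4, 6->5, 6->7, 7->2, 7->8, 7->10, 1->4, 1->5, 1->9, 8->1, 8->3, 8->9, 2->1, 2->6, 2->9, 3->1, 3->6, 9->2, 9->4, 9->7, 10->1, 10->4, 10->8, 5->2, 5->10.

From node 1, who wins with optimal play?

Reacher

A0 = {4}
A1: add {1, 6} — 1 (Reacher) has 1→4; 6 (Reacher) has 6→4.
1 ∈ A1, so Reacher can force the target.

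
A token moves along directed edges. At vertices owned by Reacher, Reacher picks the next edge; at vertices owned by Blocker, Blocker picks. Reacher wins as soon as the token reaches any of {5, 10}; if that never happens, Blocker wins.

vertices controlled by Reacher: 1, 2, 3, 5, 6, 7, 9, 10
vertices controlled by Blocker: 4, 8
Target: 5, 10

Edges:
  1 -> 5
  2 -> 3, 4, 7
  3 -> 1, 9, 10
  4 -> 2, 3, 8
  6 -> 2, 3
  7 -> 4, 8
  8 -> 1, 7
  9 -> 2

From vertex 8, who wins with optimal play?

A0 = {5, 10}
A1: add {1, 3} — 1 (Reacher) has 1→5; 3 (Reacher) has 3→10.
A2: add {2, 6} — 2 (Reacher) has 2→3; 6 (Reacher) has 6→3.
A3: add {9} — 9 (Reacher) has 9→2.
A4 = A3; e.g. 4 (Blocker) can still go to 8. Fixed point.
8 never enters the attractor, so Blocker can avoid the target forever.

Blocker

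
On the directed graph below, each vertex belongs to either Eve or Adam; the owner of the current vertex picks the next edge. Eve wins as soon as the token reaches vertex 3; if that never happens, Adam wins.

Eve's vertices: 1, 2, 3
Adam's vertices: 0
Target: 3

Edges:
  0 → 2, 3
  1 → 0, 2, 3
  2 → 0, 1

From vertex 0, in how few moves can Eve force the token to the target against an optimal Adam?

A0 = {3}
A1: add {1} — 1 (Eve) has 1→3.
A2: add {2} — 2 (Eve) has 2→1.
A3: add {0} — 0 (Adam): all of {2, 3} already in.
A3 = all vertices. Fixed point.
0 enters the attractor at level 3, so Eve can force the target in 3 moves from there.

3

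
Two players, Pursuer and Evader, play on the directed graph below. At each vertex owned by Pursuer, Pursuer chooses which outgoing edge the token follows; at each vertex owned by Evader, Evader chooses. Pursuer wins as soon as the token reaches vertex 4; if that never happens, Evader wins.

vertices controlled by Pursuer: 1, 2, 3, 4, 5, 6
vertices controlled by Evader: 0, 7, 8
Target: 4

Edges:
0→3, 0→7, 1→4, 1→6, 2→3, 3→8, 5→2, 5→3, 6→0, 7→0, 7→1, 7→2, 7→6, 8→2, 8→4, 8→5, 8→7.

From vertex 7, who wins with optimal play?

Evader

A0 = {4}
A1: add {1} — 1 (Pursuer) has 1→4.
A2 = A1; e.g. 0 (Evader) can still go to 3. Fixed point.
7 never enters the attractor, so Evader can avoid the target forever.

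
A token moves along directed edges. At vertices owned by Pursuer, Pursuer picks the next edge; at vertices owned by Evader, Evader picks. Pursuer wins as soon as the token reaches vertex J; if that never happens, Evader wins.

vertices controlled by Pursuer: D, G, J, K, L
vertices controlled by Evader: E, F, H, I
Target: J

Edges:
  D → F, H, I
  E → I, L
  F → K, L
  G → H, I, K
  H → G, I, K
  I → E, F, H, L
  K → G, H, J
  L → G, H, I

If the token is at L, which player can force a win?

A0 = {J}
A1: add {K} — K (Pursuer) has K→J.
A2: add {G} — G (Pursuer) has G→K.
A3: add {L} — L (Pursuer) has L→G.
L ∈ A3, so Pursuer can force the target.

Pursuer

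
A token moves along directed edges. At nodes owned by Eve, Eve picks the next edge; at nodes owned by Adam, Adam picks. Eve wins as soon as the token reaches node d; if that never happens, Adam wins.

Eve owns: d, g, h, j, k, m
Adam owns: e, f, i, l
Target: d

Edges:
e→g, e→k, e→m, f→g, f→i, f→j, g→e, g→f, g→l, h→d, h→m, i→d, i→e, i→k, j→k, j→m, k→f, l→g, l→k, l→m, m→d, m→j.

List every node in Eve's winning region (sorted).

A0 = {d}
A1: add {h, m} — h (Eve) has h→d; m (Eve) has m→d.
A2: add {j} — j (Eve) has j→m.
A3 = A2; e.g. e (Adam) can still go to g. Fixed point.
Eve's winning region = {d, h, j, m}.

d, h, j, m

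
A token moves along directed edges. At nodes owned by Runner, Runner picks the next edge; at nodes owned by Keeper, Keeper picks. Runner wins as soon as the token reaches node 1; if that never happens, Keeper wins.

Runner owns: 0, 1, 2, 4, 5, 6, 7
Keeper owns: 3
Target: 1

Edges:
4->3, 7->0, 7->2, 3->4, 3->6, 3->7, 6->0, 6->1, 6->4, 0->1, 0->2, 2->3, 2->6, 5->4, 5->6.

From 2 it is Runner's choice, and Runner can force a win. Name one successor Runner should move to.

A0 = {1}
A1: add {0, 6} — 0 (Runner) has 0→1; 6 (Runner) has 6→1.
A2: add {2, 5, 7} — 2 (Runner) has 2→6; 5 (Runner) has 5→6; 7 (Runner) has 7→0.
A3 = A2; e.g. 3 (Keeper) can still go to 4. Fixed point.
From 2, successor 6 is in the attractor (rank 1); the other successor 3 is not.

6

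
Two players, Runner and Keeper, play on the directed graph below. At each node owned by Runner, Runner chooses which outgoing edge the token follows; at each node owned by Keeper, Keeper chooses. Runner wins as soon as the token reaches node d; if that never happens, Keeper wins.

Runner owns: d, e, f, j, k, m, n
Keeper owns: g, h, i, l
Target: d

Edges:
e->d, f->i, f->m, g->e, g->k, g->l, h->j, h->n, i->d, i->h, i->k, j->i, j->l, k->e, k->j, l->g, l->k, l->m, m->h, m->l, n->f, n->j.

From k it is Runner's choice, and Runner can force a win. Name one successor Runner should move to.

A0 = {d}
A1: add {e} — e (Runner) has e→d.
A2: add {k} — k (Runner) has k→e.
A3 = A2; e.g. f (Runner) has no edge into A2. Fixed point.
From k, successor e is in the attractor (rank 1); the other successor j is not.

e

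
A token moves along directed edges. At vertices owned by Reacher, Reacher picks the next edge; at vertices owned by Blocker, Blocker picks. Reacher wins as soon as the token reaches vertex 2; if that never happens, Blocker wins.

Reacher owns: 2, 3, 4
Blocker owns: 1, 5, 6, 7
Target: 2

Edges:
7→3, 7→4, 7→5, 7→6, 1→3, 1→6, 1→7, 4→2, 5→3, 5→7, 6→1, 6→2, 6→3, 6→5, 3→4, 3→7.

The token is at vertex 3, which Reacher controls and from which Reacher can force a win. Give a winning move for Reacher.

4

A0 = {2}
A1: add {4} — 4 (Reacher) has 4→2.
A2: add {3} — 3 (Reacher) has 3→4.
A3 = A2; e.g. 1 (Blocker) can still go to 6. Fixed point.
From 3, successor 4 is in the attractor (rank 1); the other successor 7 is not.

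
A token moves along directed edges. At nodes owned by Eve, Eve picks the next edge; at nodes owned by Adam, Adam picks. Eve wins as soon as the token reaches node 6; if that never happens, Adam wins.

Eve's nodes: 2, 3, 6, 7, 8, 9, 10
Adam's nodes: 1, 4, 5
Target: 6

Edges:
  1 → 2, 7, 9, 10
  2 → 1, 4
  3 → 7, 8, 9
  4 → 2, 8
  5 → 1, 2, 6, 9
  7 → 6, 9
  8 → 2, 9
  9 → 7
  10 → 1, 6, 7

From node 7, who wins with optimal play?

Eve

A0 = {6}
A1: add {7, 10} — 7 (Eve) has 7→6; 10 (Eve) has 10→6.
7 ∈ A1, so Eve can force the target.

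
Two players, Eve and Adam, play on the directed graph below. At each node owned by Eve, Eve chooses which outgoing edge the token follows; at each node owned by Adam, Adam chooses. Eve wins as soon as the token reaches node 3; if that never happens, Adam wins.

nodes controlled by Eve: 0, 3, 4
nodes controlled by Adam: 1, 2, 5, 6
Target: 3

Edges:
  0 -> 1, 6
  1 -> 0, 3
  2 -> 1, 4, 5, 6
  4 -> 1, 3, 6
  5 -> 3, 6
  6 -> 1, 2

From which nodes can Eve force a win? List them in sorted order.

3, 4

A0 = {3}
A1: add {4} — 4 (Eve) has 4→3.
A2 = A1; e.g. 0 (Eve) has no edge into A1. Fixed point.
Eve's winning region = {3, 4}.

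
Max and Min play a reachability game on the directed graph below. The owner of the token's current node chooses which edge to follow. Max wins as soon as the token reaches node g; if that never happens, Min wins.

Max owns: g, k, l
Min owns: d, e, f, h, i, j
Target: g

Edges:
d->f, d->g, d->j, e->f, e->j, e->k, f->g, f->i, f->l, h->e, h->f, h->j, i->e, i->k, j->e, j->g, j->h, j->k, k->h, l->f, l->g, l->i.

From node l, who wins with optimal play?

Max

A0 = {g}
A1: add {l} — l (Max) has l→g.
A2 = A1; e.g. d (Min) can still go to f. Fixed point.
l ∈ A1, so Max can force the target.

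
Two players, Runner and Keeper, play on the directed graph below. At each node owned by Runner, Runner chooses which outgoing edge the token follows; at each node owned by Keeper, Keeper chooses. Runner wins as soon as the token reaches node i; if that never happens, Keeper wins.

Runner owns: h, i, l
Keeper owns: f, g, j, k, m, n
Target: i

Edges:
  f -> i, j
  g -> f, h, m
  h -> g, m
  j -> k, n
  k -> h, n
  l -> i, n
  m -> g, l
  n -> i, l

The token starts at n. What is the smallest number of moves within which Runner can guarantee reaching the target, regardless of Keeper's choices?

A0 = {i}
A1: add {l} — l (Runner) has l→i.
A2: add {n} — n (Keeper): all of {i, l} already in.
A3 = A2; e.g. f (Keeper) can still go to j. Fixed point.
n enters the attractor at level 2, so Runner can force the target in 2 moves from there.

2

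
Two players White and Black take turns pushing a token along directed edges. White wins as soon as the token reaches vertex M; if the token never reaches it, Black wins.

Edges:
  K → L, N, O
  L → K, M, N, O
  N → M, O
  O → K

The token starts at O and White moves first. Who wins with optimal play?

Track states (vertex, player-to-move).
A0 = {(M,White), (M,Black)}
A1: add {(L,White), (N,White)}.
A2 = A1; e.g. (K,White) stays out. (O,White) never enters ⇒ Black avoids the target.

Black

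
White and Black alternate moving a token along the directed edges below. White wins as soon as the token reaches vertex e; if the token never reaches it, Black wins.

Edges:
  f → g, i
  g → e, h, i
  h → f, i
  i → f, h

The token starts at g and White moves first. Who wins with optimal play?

Track states (vertex, player-to-move).
A0 = {(e,White), (e,Black)}
A1: add {(g,White)}.
(g,White) ∈ A1 ⇒ White forces the target.

White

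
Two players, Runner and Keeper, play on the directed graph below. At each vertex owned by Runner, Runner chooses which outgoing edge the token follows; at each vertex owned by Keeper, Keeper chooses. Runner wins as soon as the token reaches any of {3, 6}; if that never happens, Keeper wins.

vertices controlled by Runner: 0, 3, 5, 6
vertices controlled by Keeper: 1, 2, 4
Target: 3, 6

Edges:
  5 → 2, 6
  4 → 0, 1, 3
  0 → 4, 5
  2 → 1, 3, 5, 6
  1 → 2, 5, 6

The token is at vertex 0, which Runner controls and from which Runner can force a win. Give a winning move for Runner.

5

A0 = {3, 6}
A1: add {5} — 5 (Runner) has 5→6.
A2: add {0} — 0 (Runner) has 0→5.
A3 = A2; e.g. 1 (Keeper) can still go to 2. Fixed point.
From 0, successor 5 is in the attractor (rank 1); the other successor 4 is not.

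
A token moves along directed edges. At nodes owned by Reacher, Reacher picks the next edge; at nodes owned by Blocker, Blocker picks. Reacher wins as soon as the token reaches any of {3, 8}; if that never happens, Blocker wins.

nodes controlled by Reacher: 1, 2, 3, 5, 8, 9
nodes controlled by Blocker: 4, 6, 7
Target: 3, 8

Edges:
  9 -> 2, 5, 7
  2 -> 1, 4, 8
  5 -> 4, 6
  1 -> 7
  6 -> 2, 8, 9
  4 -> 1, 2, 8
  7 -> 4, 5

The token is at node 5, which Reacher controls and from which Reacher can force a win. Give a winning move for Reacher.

6

A0 = {3, 8}
A1: add {2} — 2 (Reacher) has 2→8.
A2: add {9} — 9 (Reacher) has 9→2.
A3: add {6} — 6 (Blocker): all of {2, 8, 9} already in.
A4: add {5} — 5 (Reacher) has 5→6.
A5 = A4; e.g. 1 (Reacher) has no edge into A4. Fixed point.
From 5, successor 6 is in the attractor (rank 3); the other successor 4 is not.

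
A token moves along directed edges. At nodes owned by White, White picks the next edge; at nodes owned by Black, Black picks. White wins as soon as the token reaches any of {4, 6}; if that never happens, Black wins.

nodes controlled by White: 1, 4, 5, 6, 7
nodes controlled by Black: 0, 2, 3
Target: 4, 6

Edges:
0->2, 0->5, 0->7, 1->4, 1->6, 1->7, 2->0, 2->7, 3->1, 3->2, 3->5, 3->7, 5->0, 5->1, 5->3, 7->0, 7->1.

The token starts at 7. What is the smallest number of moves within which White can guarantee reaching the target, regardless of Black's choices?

A0 = {4, 6}
A1: add {1} — 1 (White) has 1→4.
A2: add {5, 7} — 5 (White) has 5→1; 7 (White) has 7→1.
A3 = A2; e.g. 0 (Black) can still go to 2. Fixed point.
7 enters the attractor at level 2, so White can force the target in 2 moves from there.

2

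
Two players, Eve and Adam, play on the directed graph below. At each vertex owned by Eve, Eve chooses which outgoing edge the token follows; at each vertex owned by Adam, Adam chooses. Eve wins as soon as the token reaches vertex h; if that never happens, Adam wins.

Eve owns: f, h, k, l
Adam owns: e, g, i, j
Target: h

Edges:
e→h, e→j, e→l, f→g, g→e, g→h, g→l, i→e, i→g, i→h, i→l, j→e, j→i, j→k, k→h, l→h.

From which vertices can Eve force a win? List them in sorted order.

A0 = {h}
A1: add {k, l} — k (Eve) has k→h; l (Eve) has l→h.
A2 = A1; e.g. e (Adam) can still go to j. Fixed point.
Eve's winning region = {h, k, l}.

h, k, l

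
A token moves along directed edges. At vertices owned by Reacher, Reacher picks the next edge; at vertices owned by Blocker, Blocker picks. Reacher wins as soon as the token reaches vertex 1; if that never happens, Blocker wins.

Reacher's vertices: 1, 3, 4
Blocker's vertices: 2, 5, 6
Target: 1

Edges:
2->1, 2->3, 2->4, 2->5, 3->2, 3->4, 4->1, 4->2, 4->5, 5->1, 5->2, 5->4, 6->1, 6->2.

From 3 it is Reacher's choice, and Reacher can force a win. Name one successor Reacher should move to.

4

A0 = {1}
A1: add {4} — 4 (Reacher) has 4→1.
A2: add {3} — 3 (Reacher) has 3→4.
A3 = A2; e.g. 2 (Blocker) can still go to 5. Fixed point.
From 3, successor 4 is in the attractor (rank 1); the other successor 2 is not.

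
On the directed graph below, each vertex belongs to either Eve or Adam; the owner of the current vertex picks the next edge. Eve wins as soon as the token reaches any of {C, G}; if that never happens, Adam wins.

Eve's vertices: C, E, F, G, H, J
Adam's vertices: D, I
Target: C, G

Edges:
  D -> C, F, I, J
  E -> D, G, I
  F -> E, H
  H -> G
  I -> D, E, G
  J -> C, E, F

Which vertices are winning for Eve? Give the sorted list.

A0 = {C, G}
A1: add {E, H, J} — E (Eve) has E→G; H (Eve) has H→G; J (Eve) has J→C.
A2: add {F} — F (Eve) has F→E.
A3 = A2; e.g. D (Adam) can still go to I. Fixed point.
Eve's winning region = {C, E, F, G, H, J}.

C, E, F, G, H, J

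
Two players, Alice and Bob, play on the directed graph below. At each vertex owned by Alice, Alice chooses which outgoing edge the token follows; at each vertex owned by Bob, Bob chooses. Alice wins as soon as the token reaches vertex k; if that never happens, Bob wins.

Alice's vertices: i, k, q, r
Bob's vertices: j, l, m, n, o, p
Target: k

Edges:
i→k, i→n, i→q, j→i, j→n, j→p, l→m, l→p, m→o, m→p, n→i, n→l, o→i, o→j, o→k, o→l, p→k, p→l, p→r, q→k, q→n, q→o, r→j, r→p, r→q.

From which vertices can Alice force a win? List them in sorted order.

i, k, q, r

A0 = {k}
A1: add {i, q} — i (Alice) has i→k; q (Alice) has q→k.
A2: add {r} — r (Alice) has r→q.
A3 = A2; e.g. j (Bob) can still go to n. Fixed point.
Alice's winning region = {i, k, q, r}.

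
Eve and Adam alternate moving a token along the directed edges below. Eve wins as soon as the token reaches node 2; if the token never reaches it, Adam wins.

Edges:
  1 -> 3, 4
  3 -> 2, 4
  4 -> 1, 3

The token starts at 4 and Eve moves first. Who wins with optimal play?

Track states (vertex, player-to-move).
A0 = {(2,Eve), (2,Adam)}
A1: add {(3,Eve)}.
A2 = A1; e.g. (1,Eve) stays out. (4,Eve) never enters ⇒ Adam avoids the target.

Adam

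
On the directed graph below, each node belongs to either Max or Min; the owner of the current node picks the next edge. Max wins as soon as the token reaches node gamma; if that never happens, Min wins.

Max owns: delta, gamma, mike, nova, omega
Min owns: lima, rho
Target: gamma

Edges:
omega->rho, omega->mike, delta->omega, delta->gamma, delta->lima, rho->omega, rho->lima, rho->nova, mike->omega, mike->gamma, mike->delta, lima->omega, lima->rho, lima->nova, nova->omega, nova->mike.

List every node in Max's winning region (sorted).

A0 = {gamma}
A1: add {delta, mike} — delta (Max) has delta→gamma; mike (Max) has mike→gamma.
A2: add {nova, omega} — omega (Max) has omega→mike; nova (Max) has nova→mike.
A3 = A2; e.g. rho (Min) can still go to lima. Fixed point.
Max's winning region = {delta, gamma, mike, nova, omega}.

delta, gamma, mike, nova, omega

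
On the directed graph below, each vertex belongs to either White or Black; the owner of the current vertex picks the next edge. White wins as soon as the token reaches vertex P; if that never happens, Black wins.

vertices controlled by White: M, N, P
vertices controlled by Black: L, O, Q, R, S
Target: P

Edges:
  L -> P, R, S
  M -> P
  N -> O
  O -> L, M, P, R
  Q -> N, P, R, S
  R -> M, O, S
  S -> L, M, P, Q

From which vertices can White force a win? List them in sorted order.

M, P

A0 = {P}
A1: add {M} — M (White) has M→P.
A2 = A1; e.g. L (Black) can still go to R. Fixed point.
White's winning region = {M, P}.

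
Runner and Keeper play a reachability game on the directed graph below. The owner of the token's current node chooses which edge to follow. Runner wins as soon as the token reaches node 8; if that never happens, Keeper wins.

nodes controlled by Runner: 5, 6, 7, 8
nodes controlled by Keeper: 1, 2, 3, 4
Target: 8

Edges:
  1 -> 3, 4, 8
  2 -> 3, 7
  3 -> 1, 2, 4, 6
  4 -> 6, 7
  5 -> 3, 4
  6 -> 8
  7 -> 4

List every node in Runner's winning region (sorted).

A0 = {8}
A1: add {6} — 6 (Runner) has 6→8.
A2 = A1; e.g. 1 (Keeper) can still go to 3. Fixed point.
Runner's winning region = {6, 8}.

6, 8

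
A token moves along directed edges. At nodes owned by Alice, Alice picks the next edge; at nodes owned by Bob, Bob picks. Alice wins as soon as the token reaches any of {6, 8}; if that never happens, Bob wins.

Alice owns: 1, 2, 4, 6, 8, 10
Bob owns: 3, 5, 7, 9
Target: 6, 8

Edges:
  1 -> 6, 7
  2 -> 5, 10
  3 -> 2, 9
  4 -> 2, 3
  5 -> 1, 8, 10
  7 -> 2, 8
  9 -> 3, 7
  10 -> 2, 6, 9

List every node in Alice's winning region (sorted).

1, 2, 4, 5, 6, 7, 8, 10

A0 = {6, 8}
A1: add {1, 10} — 1 (Alice) has 1→6; 10 (Alice) has 10→6.
A2: add {2, 5} — 2 (Alice) has 2→10; 5 (Bob): all of {1, 8, 10} already in.
A3: add {4, 7} — 4 (Alice) has 4→2; 7 (Bob): all of {2, 8} already in.
A4 = A3; e.g. 3 (Bob) can still go to 9. Fixed point.
Alice's winning region = {1, 2, 4, 5, 6, 7, 8, 10}.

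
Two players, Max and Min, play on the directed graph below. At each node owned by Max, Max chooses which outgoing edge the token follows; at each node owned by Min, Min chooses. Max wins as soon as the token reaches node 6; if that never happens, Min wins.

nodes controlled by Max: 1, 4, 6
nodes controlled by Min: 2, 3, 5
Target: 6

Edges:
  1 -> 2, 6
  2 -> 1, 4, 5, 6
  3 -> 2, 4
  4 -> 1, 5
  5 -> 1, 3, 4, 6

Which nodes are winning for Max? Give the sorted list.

A0 = {6}
A1: add {1} — 1 (Max) has 1→6.
A2: add {4} — 4 (Max) has 4→1.
A3 = A2; e.g. 2 (Min) can still go to 5. Fixed point.
Max's winning region = {1, 4, 6}.

1, 4, 6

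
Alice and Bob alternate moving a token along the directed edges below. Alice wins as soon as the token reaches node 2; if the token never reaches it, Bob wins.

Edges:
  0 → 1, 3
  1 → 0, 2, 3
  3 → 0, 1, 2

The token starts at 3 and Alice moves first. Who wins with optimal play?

Alice

Track states (vertex, player-to-move).
A0 = {(2,Alice), (2,Bob)}
A1: add {(1,Alice), (3,Alice)}.
(3,Alice) ∈ A1 ⇒ Alice forces the target.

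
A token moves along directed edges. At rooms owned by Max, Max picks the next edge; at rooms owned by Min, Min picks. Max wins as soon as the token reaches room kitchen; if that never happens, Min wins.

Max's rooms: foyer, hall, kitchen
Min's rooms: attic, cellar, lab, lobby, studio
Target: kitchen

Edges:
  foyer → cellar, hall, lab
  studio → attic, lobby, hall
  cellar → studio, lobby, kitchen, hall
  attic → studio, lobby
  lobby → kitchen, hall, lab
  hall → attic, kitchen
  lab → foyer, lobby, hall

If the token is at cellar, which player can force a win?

Min

A0 = {kitchen}
A1: add {hall} — hall (Max) has hall→kitchen.
A2: add {foyer} — foyer (Max) has foyer→hall.
A3 = A2; e.g. studio (Min) can still go to attic. Fixed point.
cellar never enters the attractor, so Min can avoid the target forever.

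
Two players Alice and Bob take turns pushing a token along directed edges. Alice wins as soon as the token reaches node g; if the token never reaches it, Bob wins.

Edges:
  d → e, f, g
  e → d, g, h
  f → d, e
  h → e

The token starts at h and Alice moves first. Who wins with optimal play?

Bob

Track states (vertex, player-to-move).
A0 = {(g,Alice), (g,Bob)}
A1: add {(d,Alice), (e,Alice)}.
A2: add {(f,Bob), (h,Bob)}.
A3 = A2; e.g. (d,Bob) stays out. (h,Alice) never enters ⇒ Bob avoids the target.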